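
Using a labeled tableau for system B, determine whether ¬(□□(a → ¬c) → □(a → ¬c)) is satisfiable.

1. ¬(□□(a → ¬c) → □(a → ¬c)), w0
2. □□(a → ¬c), w0
3. ¬□(a → ¬c), w0
4. □(a → ¬c), w0
5. a → ¬c, w0
6. ¬c, w0
7. ¬(a → ¬c), w1
8. a, w1
9. c, w1
10. □(a → ¬c), w1
11. a → ¬c, w1
12. ¬c, w1
Accessibility: w0Rw0, w0Rw1, w1Rw0, w1Rw1
Branch closes: c and ¬c both at w1.
(One branch shown.) All branches close.

Unsatisfiable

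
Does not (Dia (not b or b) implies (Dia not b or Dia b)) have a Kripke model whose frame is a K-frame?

No, unsatisfiable

1. not (Dia (not b or b) implies (Dia not b or Dia b)), w0
2. Dia (not b or b), w0   [neg-implies-rule on 1]
3. not (Dia not b or Dia b), w0   [neg-implies-rule on 1]
4. not Dia not b, w0   [neg-or-rule on 3]
5. not Dia b, w0   [neg-or-rule on 3]
6. not b or b, w1   [Dia-rule on 2: fresh world w1, w0Rw1]
7. b, w1   [neg-Dia-rule on 4 via w0Rw1]
8. not b, w1   [neg-Dia-rule on 5 via w0Rw1]
Accessibility: w0Rw1
Branch closes: b and not b both at w1.
(One branch shown.) All branches close.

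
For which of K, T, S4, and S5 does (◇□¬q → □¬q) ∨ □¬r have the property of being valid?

S5

S4-tableau for the negation ¬((◇□¬q → □¬q) ∨ □¬r):
1. ¬((◇□¬q → □¬q) ∨ □¬r), u
2. ¬(◇□¬q → □¬q), u   [¬∨-rule on 1]
3. ¬□¬r, u   [¬∨-rule on 1]
4. ◇□¬q, u   [¬→-rule on 2]
5. ¬□¬q, u   [¬→-rule on 2]
6. r, v   [¬□-rule on 3: fresh world v, uRv]
7. □¬q, w   [◇-rule on 4: fresh world w, uRw]
8. ¬q, w   [□-rule on 7 via wRw]
9. q, x   [¬□-rule on 5: fresh world x, uRx]
Accessibility: uRu, uRv, uRw, uRx, vRv, wRw, xRx
Complete open branch: countermodel on an S4-frame, so not valid in S4, nor in K, T (the same frame is also a K-frame and a T-frame).
S5-tableau for the negation ¬((◇□¬q → □¬q) ∨ □¬r):
1. ¬((◇□¬q → □¬q) ∨ □¬r), u
2. ¬(◇□¬q → □¬q), u   [¬∨-rule on 1]
3. ¬□¬r, u   [¬∨-rule on 1]
4. ◇□¬q, u   [¬→-rule on 2]
5. ¬□¬q, u   [¬→-rule on 2]
6. r, v   [¬□-rule on 3: fresh world v, uRv]
7. □¬q, w   [◇-rule on 4: fresh world w, uRw]
8. ¬q, u   [□-rule on 7 via wRu]
9. ¬q, v   [□-rule on 7 via wRv]
10. ¬q, w   [□-rule on 7 via wRw]
11. q, x   [¬□-rule on 5: fresh world x, uRx]
12. ¬q, x   [□-rule on 7 via wRx]
Accessibility: uRu, uRv, uRw, uRx, vRu, vRv, vRw, vRx, wRu, wRv, wRw, wRx, xRu, xRv, xRw, xRx
Branch closes: q and ¬q both at x.
Every branch closes (one shown): valid in S5.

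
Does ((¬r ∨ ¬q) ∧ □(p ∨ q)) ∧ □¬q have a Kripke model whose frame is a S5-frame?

Satisfiable (open branch found)

1. ((¬r ∨ ¬q) ∧ □(p ∨ q)) ∧ □¬q, u
2. (¬r ∨ ¬q) ∧ □(p ∨ q), u   [∧-rule on 1]
3. □¬q, u   [∧-rule on 1]
4. ¬r ∨ ¬q, u   [∧-rule on 2]
5. □(p ∨ q), u   [∧-rule on 2]
6. ¬q, u   [□-rule on 3 via uRu]
7. p ∨ q, u   [□-rule on 5 via uRu]
8. p, u   [∨-rule on 7 (branches; this branch)]
Accessibility: uRu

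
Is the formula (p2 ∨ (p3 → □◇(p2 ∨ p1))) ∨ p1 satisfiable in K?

1. (p2 ∨ (p3 → □◇(p2 ∨ p1))) ∨ p1, u
2. p1, u

Satisfiable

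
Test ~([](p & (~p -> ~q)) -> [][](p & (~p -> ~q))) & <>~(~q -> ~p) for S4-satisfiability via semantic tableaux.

1. ~([](p & (~p -> ~q)) -> [][](p & (~p -> ~q))) & <>~(~q -> ~p), w0
2. ~([](p & (~p -> ~q)) -> [][](p & (~p -> ~q))), w0
3. <>~(~q -> ~p), w0
4. [](p & (~p -> ~q)), w0
5. ~[][](p & (~p -> ~q)), w0
6. p & (~p -> ~q), w0
7. p, w0
8. ~p -> ~q, w0
9. ~q, w0
10. ~(~q -> ~p), w1
11. ~q, w1
12. p, w1
13. p & (~p -> ~q), w1
14. ~p -> ~q, w1
15. ~[](p & (~p -> ~q)), w2
16. p & (~p -> ~q), w2
17. p, w2
18. ~p -> ~q, w2
19. ~q, w2
20. ~(p & (~p -> ~q)), w3
21. p & (~p -> ~q), w3
22. p, w3
23. ~p -> ~q, w3
24. ~(~p -> ~q), w3
25. ~p, w3
26. q, w3
Accessibility: w0Rw0, w0Rw1, w0Rw2, w0Rw3, w1Rw1, w2Rw2, w2Rw3, w3Rw3
Branch closes: p and ~p both at w3.
Every branch closes; the branch above is one of them.

Unsatisfiable (every branch closes)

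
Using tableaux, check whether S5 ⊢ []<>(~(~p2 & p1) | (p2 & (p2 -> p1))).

No, not valid

Tableau for the negation ~[]<>(~(~p2 & p1) | (p2 & (p2 -> p1))):
1. ~[]<>(~(~p2 & p1) | (p2 & (p2 -> p1))), w0
2. ~<>(~(~p2 & p1) | (p2 & (p2 -> p1))), w1   [~[]-rule on 1: fresh world w1, w0Rw1]
3. ~(~(~p2 & p1) | (p2 & (p2 -> p1))), w0   [~<>-rule on 2 via w1Rw0]
4. ~p2 & p1, w0   [~|-rule on 3]
5. ~(p2 & (p2 -> p1)), w0   [~|-rule on 3]
6. ~p2, w0   [&-rule on 4]
7. p1, w0   [&-rule on 4]
8. ~(~(~p2 & p1) | (p2 & (p2 -> p1))), w1   [~<>-rule on 2 via w1Rw1]
9. ~p2 & p1, w1   [~|-rule on 8]
10. ~(p2 & (p2 -> p1)), w1   [~|-rule on 8]
11. ~p2, w1   [&-rule on 9]
12. p1, w1   [&-rule on 9]
Accessibility: w0Rw0, w0Rw1, w1Rw0, w1Rw1
The negation has an open branch (countermodel exists).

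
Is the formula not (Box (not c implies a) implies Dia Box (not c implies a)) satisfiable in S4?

1. not (Box (not c implies a) implies Dia Box (not c implies a)), 0
2. Box (not c implies a), 0
3. not Dia Box (not c implies a), 0
4. not c implies a, 0
5. not Box (not c implies a), 0
6. a, 0
7. not (not c implies a), 1
8. not c, 1
9. not a, 1
10. not c implies a, 1
11. not Box (not c implies a), 1
12. a, 1
Accessibility: 0R0, 0R1, 1R1
Branch closes: a and not a both at 1.
Every branch closes; the branch above is one of them.

Unsatisfiable (every branch closes)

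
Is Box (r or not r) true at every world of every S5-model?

Yes, valid

Tableau for the negation not Box (r or not r):
1. not Box (r or not r), 0
2. not (r or not r), 1
3. not r, 1
4. r, 1
Accessibility: 0R0, 0R1, 1R0, 1R1
Branch closes: r and not r both at 1.
All branches of the negation close; one closing branch shown above.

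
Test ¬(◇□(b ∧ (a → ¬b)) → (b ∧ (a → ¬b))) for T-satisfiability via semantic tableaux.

Satisfiable

1. ¬(◇□(b ∧ (a → ¬b)) → (b ∧ (a → ¬b))), 0
2. ◇□(b ∧ (a → ¬b)), 0   [¬→-rule on 1]
3. ¬(b ∧ (a → ¬b)), 0   [¬→-rule on 1]
4. ¬(a → ¬b), 0   [¬∧-rule on 3 (branches; this branch)]
5. a, 0   [¬→-rule on 4]
6. b, 0   [¬→-rule on 4]
7. □(b ∧ (a → ¬b)), 1   [◇-rule on 2: fresh world 1, 0R1]
8. b ∧ (a → ¬b), 1   [□-rule on 7 via 1R1]
9. b, 1   [∧-rule on 8]
10. a → ¬b, 1   [∧-rule on 8]
11. ¬a, 1   [→-rule on 10 (branches; this branch)]
Accessibility: 0R0, 0R1, 1R1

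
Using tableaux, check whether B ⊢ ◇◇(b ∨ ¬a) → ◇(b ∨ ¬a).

Invalid (countermodel exists)

Tableau for the negation ¬(◇◇(b ∨ ¬a) → ◇(b ∨ ¬a)):
1. ¬(◇◇(b ∨ ¬a) → ◇(b ∨ ¬a)), 0
2. ◇◇(b ∨ ¬a), 0   [¬→-rule on 1]
3. ¬◇(b ∨ ¬a), 0   [¬→-rule on 1]
4. ¬(b ∨ ¬a), 0   [¬◇-rule on 3 via 0R0]
5. ¬b, 0   [¬∨-rule on 4]
6. a, 0   [¬∨-rule on 4]
7. ◇(b ∨ ¬a), 1   [◇-rule on 2: fresh world 1, 0R1]
8. ¬(b ∨ ¬a), 1   [¬◇-rule on 3 via 0R1]
9. ¬b, 1   [¬∨-rule on 8]
10. a, 1   [¬∨-rule on 8]
11. b ∨ ¬a, 2   [◇-rule on 7: fresh world 2, 1R2]
12. ¬a, 2   [∨-rule on 11 (branches; this branch)]
Accessibility: 0R0, 0R1, 1R0, 1R1, 1R2, 2R1, 2R2
The negation has an open branch (countermodel exists).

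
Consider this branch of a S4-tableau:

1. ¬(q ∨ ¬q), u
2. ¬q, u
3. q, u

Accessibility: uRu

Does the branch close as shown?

Yes, closed

Both q and ¬q appear at u.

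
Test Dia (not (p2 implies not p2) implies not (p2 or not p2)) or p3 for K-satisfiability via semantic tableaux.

1. Dia (not (p2 implies not p2) implies not (p2 or not p2)) or p3, 0
2. p3, 0   [or-rule on 1 (branches; this branch)]

Satisfiable (open branch found)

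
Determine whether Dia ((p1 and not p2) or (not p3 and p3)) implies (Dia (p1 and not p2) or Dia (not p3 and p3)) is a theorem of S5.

Valid

Tableau for the negation not (Dia ((p1 and not p2) or (not p3 and p3)) implies (Dia (p1 and not p2) or Dia (not p3 and p3))):
1. not (Dia ((p1 and not p2) or (not p3 and p3)) implies (Dia (p1 and not p2) or Dia (not p3 and p3))), w0
2. Dia ((p1 and not p2) or (not p3 and p3)), w0
3. not (Dia (p1 and not p2) or Dia (not p3 and p3)), w0
4. not Dia (p1 and not p2), w0
5. not Dia (not p3 and p3), w0
6. not (p1 and not p2), w0
7. not (not p3 and p3), w0
8. p2, w0
9. not p3, w0
10. (p1 and not p2) or (not p3 and p3), w1
11. not (p1 and not p2), w1
12. not (not p3 and p3), w1
13. p1 and not p2, w1
14. p1, w1
15. not p2, w1
16. p2, w1
Accessibility: w0Rw0, w0Rw1, w1Rw0, w1Rw1
Branch closes: p2 and not p2 both at w1.
Every branch of the negation's tableau closes; the branch above is one of them.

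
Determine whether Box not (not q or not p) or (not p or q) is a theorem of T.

Not valid

Tableau for the negation not (Box not (not q or not p) or (not p or q)):
1. not (Box not (not q or not p) or (not p or q)), w0
2. not Box not (not q or not p), w0
3. not (not p or q), w0
4. p, w0
5. not q, w0
6. not q or not p, w1
7. not p, w1
Accessibility: w0Rw0, w0Rw1, w1Rw1
The negation has an open branch (countermodel exists).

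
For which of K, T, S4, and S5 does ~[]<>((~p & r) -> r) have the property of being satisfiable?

K-tableau for the formula:
1. ~[]<>((~p & r) -> r), u
2. ~<>((~p & r) -> r), v
Accessibility: uRv
Complete open branch: satisfiable in K.
T-tableau for the formula:
1. ~[]<>((~p & r) -> r), u
2. ~<>((~p & r) -> r), v
3. ~((~p & r) -> r), v
4. ~p & r, v
5. ~r, v
6. ~p, v
7. r, v
Accessibility: uRu, uRv, vRv
Branch closes: r and ~r both at v.
Every branch closes (one shown): unsatisfiable in T, hence also in S4, S5 (every S4/S5-frame is a T-frame).

K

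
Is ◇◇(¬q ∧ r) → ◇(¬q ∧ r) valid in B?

Tableau for the negation ¬(◇◇(¬q ∧ r) → ◇(¬q ∧ r)):
1. ¬(◇◇(¬q ∧ r) → ◇(¬q ∧ r)), 0
2. ◇◇(¬q ∧ r), 0   [¬→-rule on 1]
3. ¬◇(¬q ∧ r), 0   [¬→-rule on 1]
4. ¬(¬q ∧ r), 0   [¬◇-rule on 3 via 0R0]
5. ¬r, 0   [¬∧-rule on 4 (branches; this branch)]
6. ◇(¬q ∧ r), 1   [◇-rule on 2: fresh world 1, 0R1]
7. ¬(¬q ∧ r), 1   [¬◇-rule on 3 via 0R1]
8. ¬r, 1   [¬∧-rule on 7 (branches; this branch)]
9. ¬q ∧ r, 2   [◇-rule on 6: fresh world 2, 1R2]
10. ¬q, 2   [∧-rule on 9]
11. r, 2   [∧-rule on 9]
Accessibility: 0R0, 0R1, 1R0, 1R1, 1R2, 2R1, 2R2
The negation has an open branch (countermodel exists).

Invalid (countermodel exists)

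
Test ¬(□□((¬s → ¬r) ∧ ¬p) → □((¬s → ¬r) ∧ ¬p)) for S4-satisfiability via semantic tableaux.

Unsatisfiable

1. ¬(□□((¬s → ¬r) ∧ ¬p) → □((¬s → ¬r) ∧ ¬p)), 0
2. □□((¬s → ¬r) ∧ ¬p), 0   [¬→-rule on 1]
3. ¬□((¬s → ¬r) ∧ ¬p), 0   [¬→-rule on 1]
4. □((¬s → ¬r) ∧ ¬p), 0   [□-rule on 2 via 0R0]
5. (¬s → ¬r) ∧ ¬p, 0   [□-rule on 4 via 0R0]
6. ¬s → ¬r, 0   [∧-rule on 5]
7. ¬p, 0   [∧-rule on 5]
8. ¬r, 0   [→-rule on 6 (branches; this branch)]
9. ¬((¬s → ¬r) ∧ ¬p), 1   [¬□-rule on 3: fresh world 1, 0R1]
10. □((¬s → ¬r) ∧ ¬p), 1   [□-rule on 2 via 0R1]
11. (¬s → ¬r) ∧ ¬p, 1   [□-rule on 4 via 0R1]
12. ¬s → ¬r, 1   [∧-rule on 11]
13. ¬p, 1   [∧-rule on 11]
14. ¬(¬s → ¬r), 1   [¬∧-rule on 9 (branches; this branch)]
15. ¬s, 1   [¬→-rule on 14]
16. r, 1   [¬→-rule on 14]
17. ¬r, 1   [→-rule on 12 (branches; this branch)]
Accessibility: 0R0, 0R1, 1R1
Branch closes: r and ¬r both at 1.
(One branch shown.) All branches close.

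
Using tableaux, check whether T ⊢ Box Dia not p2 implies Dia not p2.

Tableau for the negation not (Box Dia not p2 implies Dia not p2):
1. not (Box Dia not p2 implies Dia not p2), u
2. Box Dia not p2, u
3. not Dia not p2, u
4. Dia not p2, u
5. p2, u
6. not p2, v
7. Dia not p2, v
8. p2, v
Accessibility: uRu, uRv, vRv
Branch closes: p2 and not p2 both at v.
Every branch of the negation's tableau closes; the branch above is one of them.

Valid in T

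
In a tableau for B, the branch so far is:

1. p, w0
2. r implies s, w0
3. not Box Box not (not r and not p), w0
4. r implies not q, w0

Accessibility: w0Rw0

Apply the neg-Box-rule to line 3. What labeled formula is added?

a fresh world w1 with w0Rw1, and not Box not (not r and not p) at w1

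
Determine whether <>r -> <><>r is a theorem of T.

Valid

Tableau for the negation ~(<>r -> <><>r):
1. ~(<>r -> <><>r), u
2. <>r, u   [~->-rule on 1]
3. ~<><>r, u   [~->-rule on 1]
4. ~<>r, u   [~<>-rule on 3 via uRu]
5. ~r, u   [~<>-rule on 4 via uRu]
6. r, v   [<>-rule on 2: fresh world v, uRv]
7. ~<>r, v   [~<>-rule on 3 via uRv]
8. ~r, v   [~<>-rule on 4 via uRv]
Accessibility: uRu, uRv, vRv
Branch closes: r and ~r both at v.
Every branch of the negation's tableau closes; the branch above is one of them.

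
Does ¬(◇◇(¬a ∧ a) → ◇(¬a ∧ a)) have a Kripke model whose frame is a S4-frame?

Unsatisfiable

1. ¬(◇◇(¬a ∧ a) → ◇(¬a ∧ a)), u
2. ◇◇(¬a ∧ a), u
3. ¬◇(¬a ∧ a), u
4. ¬(¬a ∧ a), u
5. ¬a, u
6. ◇(¬a ∧ a), v
7. ¬(¬a ∧ a), v
8. ¬a, v
9. ¬a ∧ a, w
10. ¬a, w
11. a, w
Accessibility: uRu, uRv, uRw, vRv, vRw, wRw
Branch closes: a and ¬a both at w.
(One branch shown.) All branches close.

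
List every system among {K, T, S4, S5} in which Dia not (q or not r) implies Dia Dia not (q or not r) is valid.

T, S4, S5

K-tableau for the negation not (Dia not (q or not r) implies Dia Dia not (q or not r)):
1. not (Dia not (q or not r) implies Dia Dia not (q or not r)), 0
2. Dia not (q or not r), 0
3. not Dia Dia not (q or not r), 0
4. not (q or not r), 1
5. not q, 1
6. r, 1
7. not Dia not (q or not r), 1
Accessibility: 0R1
Complete open branch: countermodel on a K-frame, so not valid in K.
T-tableau for the negation not (Dia not (q or not r) implies Dia Dia not (q or not r)):
1. not (Dia not (q or not r) implies Dia Dia not (q or not r)), 0
2. Dia not (q or not r), 0
3. not Dia Dia not (q or not r), 0
4. not Dia not (q or not r), 0
5. q or not r, 0
6. not r, 0
7. not (q or not r), 1
8. not q, 1
9. r, 1
10. not Dia not (q or not r), 1
11. q or not r, 1
12. not r, 1
Accessibility: 0R0, 0R1, 1R1
Branch closes: r and not r both at 1.
Every branch closes (one shown): valid in T, hence also in S4, S5 (every theorem of T is a theorem of S4 and S5).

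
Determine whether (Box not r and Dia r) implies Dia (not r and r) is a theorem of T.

Valid in T

Tableau for the negation not ((Box not r and Dia r) implies Dia (not r and r)):
1. not ((Box not r and Dia r) implies Dia (not r and r)), u
2. Box not r and Dia r, u
3. not Dia (not r and r), u
4. Box not r, u
5. Dia r, u
6. not (not r and r), u
7. not r, u
8. r, v
9. not (not r and r), v
10. not r, v
Accessibility: uRu, uRv, vRv
Branch closes: r and not r both at v.
All branches of the negation close; one closing branch shown above.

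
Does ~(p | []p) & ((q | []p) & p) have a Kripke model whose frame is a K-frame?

1. ~(p | []p) & ((q | []p) & p), 0
2. ~(p | []p), 0
3. (q | []p) & p, 0
4. ~p, 0
5. ~[]p, 0
6. q | []p, 0
7. p, 0
Branch closes: p and ~p both at 0.
(One branch shown.) All branches close.

No, unsatisfiable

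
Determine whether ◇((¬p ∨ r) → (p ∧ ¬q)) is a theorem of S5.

Tableau for the negation ¬◇((¬p ∨ r) → (p ∧ ¬q)):
1. ¬◇((¬p ∨ r) → (p ∧ ¬q)), w0
2. ¬((¬p ∨ r) → (p ∧ ¬q)), w0
3. ¬p ∨ r, w0
4. ¬(p ∧ ¬q), w0
5. r, w0
6. q, w0
Accessibility: w0Rw0
The negation has an open branch (countermodel exists).

Not valid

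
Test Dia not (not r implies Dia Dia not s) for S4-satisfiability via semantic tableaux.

Yes, satisfiable

1. Dia not (not r implies Dia Dia not s), w0
2. not (not r implies Dia Dia not s), w1
3. not r, w1
4. not Dia Dia not s, w1
5. not Dia not s, w1
6. s, w1
Accessibility: w0Rw0, w0Rw1, w1Rw1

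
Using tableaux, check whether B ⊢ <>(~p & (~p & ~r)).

Invalid (countermodel exists)

Tableau for the negation ~<>(~p & (~p & ~r)):
1. ~<>(~p & (~p & ~r)), w0
2. ~(~p & (~p & ~r)), w0
3. ~(~p & ~r), w0
4. r, w0
Accessibility: w0Rw0
The negation has an open branch (countermodel exists).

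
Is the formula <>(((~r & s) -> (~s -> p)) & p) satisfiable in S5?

1. <>(((~r & s) -> (~s -> p)) & p), u
2. ((~r & s) -> (~s -> p)) & p, v
3. (~r & s) -> (~s -> p), v
4. p, v
5. ~s -> p, v
Accessibility: uRu, uRv, vRu, vRv

Satisfiable (open branch found)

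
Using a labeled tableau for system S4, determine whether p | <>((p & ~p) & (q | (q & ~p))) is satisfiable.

1. p | <>((p & ~p) & (q | (q & ~p))), w0
2. p, w0
Accessibility: w0Rw0

Satisfiable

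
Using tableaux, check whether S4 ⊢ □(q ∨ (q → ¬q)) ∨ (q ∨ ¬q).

Valid

Tableau for the negation ¬(□(q ∨ (q → ¬q)) ∨ (q ∨ ¬q)):
1. ¬(□(q ∨ (q → ¬q)) ∨ (q ∨ ¬q)), u
2. ¬□(q ∨ (q → ¬q)), u   [¬∨-rule on 1]
3. ¬(q ∨ ¬q), u   [¬∨-rule on 1]
4. ¬q, u   [¬∨-rule on 3]
5. q, u   [¬∨-rule on 3]
Accessibility: uRu
Branch closes: q and ¬q both at u.
Every branch of the negation's tableau closes; the branch above is one of them.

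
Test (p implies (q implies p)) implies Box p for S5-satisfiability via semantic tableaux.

1. (p implies (q implies p)) implies Box p, w0
2. Box p, w0
3. p, w0
Accessibility: w0Rw0

Satisfiable (open branch found)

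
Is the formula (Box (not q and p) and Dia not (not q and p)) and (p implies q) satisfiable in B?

1. (Box (not q and p) and Dia not (not q and p)) and (p implies q), u
2. Box (not q and p) and Dia not (not q and p), u
3. p implies q, u
4. Box (not q and p), u
5. Dia not (not q and p), u
6. not q and p, u
7. not q, u
8. p, u
9. q, u
Accessibility: uRu
Branch closes: q and not q both at u.
All branches of the tableau close; one closing branch shown above.

Unsatisfiable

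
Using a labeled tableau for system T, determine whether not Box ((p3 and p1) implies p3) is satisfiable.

Unsatisfiable

1. not Box ((p3 and p1) implies p3), 0
2. not ((p3 and p1) implies p3), 1
3. p3 and p1, 1
4. not p3, 1
5. p3, 1
6. p1, 1
Accessibility: 0R0, 0R1, 1R1
Branch closes: p3 and not p3 both at 1.
All branches of the tableau close; one closing branch shown above.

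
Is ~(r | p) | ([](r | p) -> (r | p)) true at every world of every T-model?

Valid

Tableau for the negation ~(~(r | p) | ([](r | p) -> (r | p))):
1. ~(~(r | p) | ([](r | p) -> (r | p))), 0
2. r | p, 0
3. ~([](r | p) -> (r | p)), 0
4. [](r | p), 0
5. ~(r | p), 0
6. ~r, 0
7. ~p, 0
8. p, 0
Accessibility: 0R0
Branch closes: p and ~p both at 0.
Every branch of the negation's tableau closes; the branch above is one of them.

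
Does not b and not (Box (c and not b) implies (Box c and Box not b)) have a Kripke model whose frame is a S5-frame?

1. not b and not (Box (c and not b) implies (Box c and Box not b)), w0
2. not b, w0
3. not (Box (c and not b) implies (Box c and Box not b)), w0
4. Box (c and not b), w0
5. not (Box c and Box not b), w0
6. c and not b, w0
7. c, w0
8. not Box not b, w0
9. b, w1
10. c and not b, w1
11. c, w1
12. not b, w1
Accessibility: w0Rw0, w0Rw1, w1Rw0, w1Rw1
Branch closes: b and not b both at w1.
All branches of the tableau close; one closing branch shown above.

Unsatisfiable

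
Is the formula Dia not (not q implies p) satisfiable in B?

Satisfiable

1. Dia not (not q implies p), 0
2. not (not q implies p), 1
3. not q, 1
4. not p, 1
Accessibility: 0R0, 0R1, 1R0, 1R1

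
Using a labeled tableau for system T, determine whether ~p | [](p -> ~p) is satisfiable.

1. ~p | [](p -> ~p), u
2. [](p -> ~p), u
3. p -> ~p, u
4. ~p, u
Accessibility: uRu

Satisfiable (open branch found)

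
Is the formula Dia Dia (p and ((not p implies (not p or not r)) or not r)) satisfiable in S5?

Yes, satisfiable

1. Dia Dia (p and ((not p implies (not p or not r)) or not r)), 0
2. Dia (p and ((not p implies (not p or not r)) or not r)), 1
3. p and ((not p implies (not p or not r)) or not r), 2
4. p, 2
5. (not p implies (not p or not r)) or not r, 2
6. not r, 2
Accessibility: 0R0, 0R1, 0R2, 1R0, 1R1, 1R2, 2R0, 2R1, 2R2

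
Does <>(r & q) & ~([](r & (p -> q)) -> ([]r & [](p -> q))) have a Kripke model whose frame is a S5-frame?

1. <>(r & q) & ~([](r & (p -> q)) -> ([]r & [](p -> q))), 0
2. <>(r & q), 0   [&-rule on 1]
3. ~([](r & (p -> q)) -> ([]r & [](p -> q))), 0   [&-rule on 1]
4. [](r & (p -> q)), 0   [~->-rule on 3]
5. ~([]r & [](p -> q)), 0   [~->-rule on 3]
6. r & (p -> q), 0   [[]-rule on 4 via 0R0]
7. r, 0   [&-rule on 6]
8. p -> q, 0   [&-rule on 6]
9. ~[](p -> q), 0   [~&-rule on 5 (branches; this branch)]
10. q, 0   [->-rule on 8 (branches; this branch)]
11. r & q, 1   [<>-rule on 2: fresh world 1, 0R1]
12. r, 1   [&-rule on 11]
13. q, 1   [&-rule on 11]
14. r & (p -> q), 1   [[]-rule on 4 via 0R1]
15. p -> q, 1   [&-rule on 14]
16. ~(p -> q), 2   [~[]-rule on 9: fresh world 2, 0R2]
17. p, 2   [~->-rule on 16]
18. ~q, 2   [~->-rule on 16]
19. r & (p -> q), 2   [[]-rule on 4 via 0R2]
20. r, 2   [&-rule on 19]
21. p -> q, 2   [&-rule on 19]
22. q, 2   [->-rule on 21 (branches; this branch)]
Accessibility: 0R0, 0R1, 0R2, 1R0, 1R1, 1R2, 2R0, 2R1, 2R2
Branch closes: q and ~q both at 2.
All branches of the tableau close; one closing branch shown above.

Unsatisfiable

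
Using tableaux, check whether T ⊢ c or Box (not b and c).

Tableau for the negation not (c or Box (not b and c)):
1. not (c or Box (not b and c)), 0
2. not c, 0
3. not Box (not b and c), 0
4. not (not b and c), 1
5. not c, 1
Accessibility: 0R0, 0R1, 1R1
The negation has an open branch (countermodel exists).

Invalid (countermodel exists)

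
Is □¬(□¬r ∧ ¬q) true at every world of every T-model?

Invalid (countermodel exists)

Tableau for the negation ¬□¬(□¬r ∧ ¬q):
1. ¬□¬(□¬r ∧ ¬q), 0
2. □¬r ∧ ¬q, 1
3. □¬r, 1
4. ¬q, 1
5. ¬r, 1
Accessibility: 0R0, 0R1, 1R1
The negation has an open branch (countermodel exists).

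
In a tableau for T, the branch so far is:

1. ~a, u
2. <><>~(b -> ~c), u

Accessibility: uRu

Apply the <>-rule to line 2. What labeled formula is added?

a fresh world v with uRv, and <>~(b -> ~c) at v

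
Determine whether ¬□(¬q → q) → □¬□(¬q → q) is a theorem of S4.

Invalid (countermodel exists)

Tableau for the negation ¬(¬□(¬q → q) → □¬□(¬q → q)):
1. ¬(¬□(¬q → q) → □¬□(¬q → q)), 0
2. ¬□(¬q → q), 0
3. ¬□¬□(¬q → q), 0
4. ¬(¬q → q), 1
5. ¬q, 1
6. □(¬q → q), 2
7. ¬q → q, 2
8. q, 2
Accessibility: 0R0, 0R1, 0R2, 1R1, 2R2
The negation has an open branch (countermodel exists).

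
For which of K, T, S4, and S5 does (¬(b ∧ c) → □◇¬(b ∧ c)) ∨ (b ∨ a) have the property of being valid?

S5-tableau for the negation ¬((¬(b ∧ c) → □◇¬(b ∧ c)) ∨ (b ∨ a)):
1. ¬((¬(b ∧ c) → □◇¬(b ∧ c)) ∨ (b ∨ a)), u
2. ¬(¬(b ∧ c) → □◇¬(b ∧ c)), u   [¬∨-rule on 1]
3. ¬(b ∨ a), u   [¬∨-rule on 1]
4. ¬(b ∧ c), u   [¬→-rule on 2]
5. ¬□◇¬(b ∧ c), u   [¬→-rule on 2]
6. ¬b, u   [¬∨-rule on 3]
7. ¬a, u   [¬∨-rule on 3]
8. ¬c, u   [¬∧-rule on 4 (branches; this branch)]
9. ¬◇¬(b ∧ c), v   [¬□-rule on 5: fresh world v, uRv]
10. b ∧ c, u   [¬◇-rule on 9 via vRu]
11. b, u   [∧-rule on 10]
12. c, u   [∧-rule on 10]
Accessibility: uRu, uRv, vRu, vRv
Branch closes: b and ¬b both at u.
Every branch closes (one shown): valid in S5.
S4-tableau for the negation ¬((¬(b ∧ c) → □◇¬(b ∧ c)) ∨ (b ∨ a)):
1. ¬((¬(b ∧ c) → □◇¬(b ∧ c)) ∨ (b ∨ a)), u
2. ¬(¬(b ∧ c) → □◇¬(b ∧ c)), u   [¬∨-rule on 1]
3. ¬(b ∨ a), u   [¬∨-rule on 1]
4. ¬(b ∧ c), u   [¬→-rule on 2]
5. ¬□◇¬(b ∧ c), u   [¬→-rule on 2]
6. ¬b, u   [¬∨-rule on 3]
7. ¬a, u   [¬∨-rule on 3]
8. ¬c, u   [¬∧-rule on 4 (branches; this branch)]
9. ¬◇¬(b ∧ c), v   [¬□-rule on 5: fresh world v, uRv]
10. b ∧ c, v   [¬◇-rule on 9 via vRv]
11. b, v   [∧-rule on 10]
12. c, v   [∧-rule on 10]
Accessibility: uRu, uRv, vRv
Complete open branch: countermodel on an S4-frame, so not valid in S4, nor in K, T (the same frame is also a K-frame and a T-frame).

S5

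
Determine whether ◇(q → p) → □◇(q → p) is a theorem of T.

No, not valid

Tableau for the negation ¬(◇(q → p) → □◇(q → p)):
1. ¬(◇(q → p) → □◇(q → p)), 0
2. ◇(q → p), 0   [¬→-rule on 1]
3. ¬□◇(q → p), 0   [¬→-rule on 1]
4. q → p, 1   [◇-rule on 2: fresh world 1, 0R1]
5. p, 1   [→-rule on 4 (branches; this branch)]
6. ¬◇(q → p), 2   [¬□-rule on 3: fresh world 2, 0R2]
7. ¬(q → p), 2   [¬◇-rule on 6 via 2R2]
8. q, 2   [¬→-rule on 7]
9. ¬p, 2   [¬→-rule on 7]
Accessibility: 0R0, 0R1, 0R2, 1R1, 2R2
The negation has an open branch (countermodel exists).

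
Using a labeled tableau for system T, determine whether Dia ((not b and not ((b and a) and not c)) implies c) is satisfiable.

Satisfiable (open branch found)

1. Dia ((not b and not ((b and a) and not c)) implies c), u
2. (not b and not ((b and a) and not c)) implies c, v   [Dia-rule on 1: fresh world v, uRv]
3. c, v   [implies-rule on 2 (branches; this branch)]
Accessibility: uRu, uRv, vRv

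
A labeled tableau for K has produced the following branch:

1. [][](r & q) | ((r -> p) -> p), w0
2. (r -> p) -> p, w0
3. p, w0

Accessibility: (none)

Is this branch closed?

No world carries both an atom and its negation.

No, open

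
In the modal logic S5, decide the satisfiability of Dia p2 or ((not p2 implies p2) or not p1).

1. Dia p2 or ((not p2 implies p2) or not p1), 0
2. (not p2 implies p2) or not p1, 0
3. not p1, 0
Accessibility: 0R0

Satisfiable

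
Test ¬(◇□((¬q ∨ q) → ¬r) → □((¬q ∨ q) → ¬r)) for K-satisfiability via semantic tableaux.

1. ¬(◇□((¬q ∨ q) → ¬r) → □((¬q ∨ q) → ¬r)), w0
2. ◇□((¬q ∨ q) → ¬r), w0
3. ¬□((¬q ∨ q) → ¬r), w0
4. □((¬q ∨ q) → ¬r), w1
5. ¬((¬q ∨ q) → ¬r), w2
6. ¬q ∨ q, w2
7. r, w2
8. q, w2
Accessibility: w0Rw1, w0Rw2

Satisfiable (open branch found)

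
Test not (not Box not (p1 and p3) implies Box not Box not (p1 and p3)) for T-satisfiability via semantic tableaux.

Satisfiable

1. not (not Box not (p1 and p3) implies Box not Box not (p1 and p3)), 0
2. not Box not (p1 and p3), 0   [neg-implies-rule on 1]
3. not Box not Box not (p1 and p3), 0   [neg-implies-rule on 1]
4. p1 and p3, 1   [neg-Box-rule on 2: fresh world 1, 0R1]
5. p1, 1   [and-rule on 4]
6. p3, 1   [and-rule on 4]
7. Box not (p1 and p3), 2   [neg-Box-rule on 3: fresh world 2, 0R2]
8. not (p1 and p3), 2   [Box-rule on 7 via 2R2]
9. not p3, 2   [neg-and-rule on 8 (branches; this branch)]
Accessibility: 0R0, 0R1, 0R2, 1R1, 2R2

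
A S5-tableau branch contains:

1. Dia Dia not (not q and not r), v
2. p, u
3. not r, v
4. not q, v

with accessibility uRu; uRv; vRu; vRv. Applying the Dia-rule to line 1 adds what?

a fresh world w with vRw, and Dia not (not q and not r) at w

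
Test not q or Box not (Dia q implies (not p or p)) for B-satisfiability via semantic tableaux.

Satisfiable (open branch found)

1. not q or Box not (Dia q implies (not p or p)), u
2. not q, u
Accessibility: uRu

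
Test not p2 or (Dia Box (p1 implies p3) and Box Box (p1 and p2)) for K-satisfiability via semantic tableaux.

Satisfiable (open branch found)

1. not p2 or (Dia Box (p1 implies p3) and Box Box (p1 and p2)), u
2. Dia Box (p1 implies p3) and Box Box (p1 and p2), u
3. Dia Box (p1 implies p3), u
4. Box Box (p1 and p2), u
5. Box (p1 implies p3), v
6. Box (p1 and p2), v
Accessibility: uRv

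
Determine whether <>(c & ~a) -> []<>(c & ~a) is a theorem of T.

No, not valid

Tableau for the negation ~(<>(c & ~a) -> []<>(c & ~a)):
1. ~(<>(c & ~a) -> []<>(c & ~a)), u
2. <>(c & ~a), u
3. ~[]<>(c & ~a), u
4. c & ~a, v
5. c, v
6. ~a, v
7. ~<>(c & ~a), w
8. ~(c & ~a), w
9. a, w
Accessibility: uRu, uRv, uRw, vRv, wRw
The negation has an open branch (countermodel exists).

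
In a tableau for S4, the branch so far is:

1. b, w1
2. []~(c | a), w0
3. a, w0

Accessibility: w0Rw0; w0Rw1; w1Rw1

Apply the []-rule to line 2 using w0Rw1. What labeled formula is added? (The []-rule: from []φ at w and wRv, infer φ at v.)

~(c | a), w1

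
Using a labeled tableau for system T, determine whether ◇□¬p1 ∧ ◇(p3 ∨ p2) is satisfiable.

Yes, satisfiable

1. ◇□¬p1 ∧ ◇(p3 ∨ p2), 0
2. ◇□¬p1, 0   [∧-rule on 1]
3. ◇(p3 ∨ p2), 0   [∧-rule on 1]
4. □¬p1, 1   [◇-rule on 2: fresh world 1, 0R1]
5. ¬p1, 1   [□-rule on 4 via 1R1]
6. p3 ∨ p2, 2   [◇-rule on 3: fresh world 2, 0R2]
7. p2, 2   [∨-rule on 6 (branches; this branch)]
Accessibility: 0R0, 0R1, 0R2, 1R1, 2R2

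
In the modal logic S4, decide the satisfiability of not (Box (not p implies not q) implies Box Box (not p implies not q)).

Unsatisfiable (every branch closes)

1. not (Box (not p implies not q) implies Box Box (not p implies not q)), u
2. Box (not p implies not q), u
3. not Box Box (not p implies not q), u
4. not p implies not q, u
5. not q, u
6. not Box (not p implies not q), v
7. not p implies not q, v
8. not q, v
9. not (not p implies not q), w
10. not p, w
11. q, w
12. not p implies not q, w
13. not q, w
Accessibility: uRu, uRv, uRw, vRv, vRw, wRw
Branch closes: q and not q both at w.
Every branch closes; the branch above is one of them.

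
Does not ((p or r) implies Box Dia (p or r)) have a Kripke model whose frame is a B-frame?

No, unsatisfiable

1. not ((p or r) implies Box Dia (p or r)), w0
2. p or r, w0
3. not Box Dia (p or r), w0
4. r, w0
5. not Dia (p or r), w1
6. not (p or r), w0
7. not p, w0
8. not r, w0
Accessibility: w0Rw0, w0Rw1, w1Rw0, w1Rw1
Branch closes: r and not r both at w0.
All branches of the tableau close; one closing branch shown above.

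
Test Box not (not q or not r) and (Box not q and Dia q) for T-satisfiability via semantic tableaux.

Unsatisfiable

1. Box not (not q or not r) and (Box not q and Dia q), w0
2. Box not (not q or not r), w0
3. Box not q and Dia q, w0
4. Box not q, w0
5. Dia q, w0
6. not (not q or not r), w0
7. q, w0
8. r, w0
9. not q, w0
Accessibility: w0Rw0
Branch closes: q and not q both at w0.
All branches of the tableau close; one closing branch shown above.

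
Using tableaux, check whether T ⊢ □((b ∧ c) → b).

Tableau for the negation ¬□((b ∧ c) → b):
1. ¬□((b ∧ c) → b), 0
2. ¬((b ∧ c) → b), 1   [¬□-rule on 1: fresh world 1, 0R1]
3. b ∧ c, 1   [¬→-rule on 2]
4. ¬b, 1   [¬→-rule on 2]
5. b, 1   [∧-rule on 3]
6. c, 1   [∧-rule on 3]
Accessibility: 0R0, 0R1, 1R1
Branch closes: b and ¬b both at 1.
Every branch of the negation's tableau closes; the branch above is one of them.

Valid in T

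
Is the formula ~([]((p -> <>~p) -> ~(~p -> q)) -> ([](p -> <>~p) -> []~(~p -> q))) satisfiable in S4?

1. ~([]((p -> <>~p) -> ~(~p -> q)) -> ([](p -> <>~p) -> []~(~p -> q))), 0
2. []((p -> <>~p) -> ~(~p -> q)), 0   [~->-rule on 1]
3. ~([](p -> <>~p) -> []~(~p -> q)), 0   [~->-rule on 1]
4. [](p -> <>~p), 0   [~->-rule on 3]
5. ~[]~(~p -> q), 0   [~->-rule on 3]
6. (p -> <>~p) -> ~(~p -> q), 0   [[]-rule on 2 via 0R0]
7. p -> <>~p, 0   [[]-rule on 4 via 0R0]
8. ~(~p -> q), 0   [->-rule on 6 (branches; this branch)]
9. ~p, 0   [~->-rule on 8]
10. ~q, 0   [~->-rule on 8]
11. <>~p, 0   [->-rule on 7 (branches; this branch)]
12. ~p -> q, 1   [~[]-rule on 5: fresh world 1, 0R1]
13. (p -> <>~p) -> ~(~p -> q), 1   [[]-rule on 2 via 0R1]
14. p -> <>~p, 1   [[]-rule on 4 via 0R1]
15. q, 1   [->-rule on 12 (branches; this branch)]
16. ~(p -> <>~p), 1   [->-rule on 13 (branches; this branch)]
17. p, 1   [~->-rule on 16]
18. ~<>~p, 1   [~->-rule on 16]
19. <>~p, 1   [->-rule on 14 (branches; this branch)]
20. ~p, 2   [<>-rule on 11: fresh world 2, 0R2]
21. (p -> <>~p) -> ~(~p -> q), 2   [[]-rule on 2 via 0R2]
22. p -> <>~p, 2   [[]-rule on 4 via 0R2]
23. ~(~p -> q), 2   [->-rule on 21 (branches; this branch)]
24. ~q, 2   [~->-rule on 23]
25. <>~p, 2   [->-rule on 22 (branches; this branch)]
26. ~p, 3   [<>-rule on 19: fresh world 3, 1R3]
27. (p -> <>~p) -> ~(~p -> q), 3   [[]-rule on 2 via 0R3]
28. p -> <>~p, 3   [[]-rule on 4 via 0R3]
29. p, 3   [~<>-rule on 18 via 1R3]
Accessibility: 0R0, 0R1, 0R2, 0R3, 1R1, 1R3, 2R2, 3R3
Branch closes: p and ~p both at 3.
All branches of the tableau close; one closing branch shown above.

Unsatisfiable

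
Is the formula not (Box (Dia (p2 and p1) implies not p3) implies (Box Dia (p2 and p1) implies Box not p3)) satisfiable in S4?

1. not (Box (Dia (p2 and p1) implies not p3) implies (Box Dia (p2 and p1) implies Box not p3)), 0
2. Box (Dia (p2 and p1) implies not p3), 0
3. not (Box Dia (p2 and p1) implies Box not p3), 0
4. Box Dia (p2 and p1), 0
5. not Box not p3, 0
6. Dia (p2 and p1) implies not p3, 0
7. Dia (p2 and p1), 0
8. not p3, 0
9. p3, 1
10. Dia (p2 and p1) implies not p3, 1
11. Dia (p2 and p1), 1
12. not Dia (p2 and p1), 1
13. not (p2 and p1), 1
14. not p1, 1
15. p2 and p1, 2
16. p2, 2
17. p1, 2
18. Dia (p2 and p1) implies not p3, 2
19. Dia (p2 and p1), 2
20. not p3, 2
21. p2 and p1, 3
22. p2, 3
23. p1, 3
24. Dia (p2 and p1) implies not p3, 3
25. Dia (p2 and p1), 3
26. not (p2 and p1), 3
27. not p3, 3
28. not p1, 3
Accessibility: 0R0, 0R1, 0R2, 0R3, 1R1, 1R3, 2R2, 3R3
Branch closes: p1 and not p1 both at 3.
Every branch closes; the branch above is one of them.

Unsatisfiable (every branch closes)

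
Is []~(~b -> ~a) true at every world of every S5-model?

Tableau for the negation ~[]~(~b -> ~a):
1. ~[]~(~b -> ~a), u
2. ~b -> ~a, v
3. ~a, v
Accessibility: uRu, uRv, vRu, vRv
The negation has an open branch (countermodel exists).

No, not valid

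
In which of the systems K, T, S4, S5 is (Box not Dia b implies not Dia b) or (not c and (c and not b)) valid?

K-tableau for the negation not ((Box not Dia b implies not Dia b) or (not c and (c and not b))):
1. not ((Box not Dia b implies not Dia b) or (not c and (c and not b))), w0
2. not (Box not Dia b implies not Dia b), w0
3. not (not c and (c and not b)), w0
4. Box not Dia b, w0
5. Dia b, w0
6. not (c and not b), w0
7. b, w0
8. b, w1
9. not Dia b, w1
Accessibility: w0Rw1
Complete open branch: countermodel on a K-frame, so not valid in K.
T-tableau for the negation not ((Box not Dia b implies not Dia b) or (not c and (c and not b))):
1. not ((Box not Dia b implies not Dia b) or (not c and (c and not b))), w0
2. not (Box not Dia b implies not Dia b), w0
3. not (not c and (c and not b)), w0
4. Box not Dia b, w0
5. Dia b, w0
6. not Dia b, w0
7. not b, w0
8. not (c and not b), w0
9. not c, w0
10. b, w1
11. not Dia b, w1
12. not b, w1
Accessibility: w0Rw0, w0Rw1, w1Rw1
Branch closes: b and not b both at w1.
Every branch closes (one shown): valid in T, hence also in S4, S5 (every theorem of T is a theorem of S4 and S5).

T, S4, S5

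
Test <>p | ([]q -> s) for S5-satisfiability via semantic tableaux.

1. <>p | ([]q -> s), w0
2. []q -> s, w0   [|-rule on 1 (branches; this branch)]
3. s, w0   [->-rule on 2 (branches; this branch)]
Accessibility: w0Rw0

Satisfiable (open branch found)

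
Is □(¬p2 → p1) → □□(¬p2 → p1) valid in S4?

Tableau for the negation ¬(□(¬p2 → p1) → □□(¬p2 → p1)):
1. ¬(□(¬p2 → p1) → □□(¬p2 → p1)), w0
2. □(¬p2 → p1), w0   [¬→-rule on 1]
3. ¬□□(¬p2 → p1), w0   [¬→-rule on 1]
4. ¬p2 → p1, w0   [□-rule on 2 via w0Rw0]
5. p1, w0   [→-rule on 4 (branches; this branch)]
6. ¬□(¬p2 → p1), w1   [¬□-rule on 3: fresh world w1, w0Rw1]
7. ¬p2 → p1, w1   [□-rule on 2 via w0Rw1]
8. p1, w1   [→-rule on 7 (branches; this branch)]
9. ¬(¬p2 → p1), w2   [¬□-rule on 6: fresh world w2, w1Rw2]
10. ¬p2, w2   [¬→-rule on 9]
11. ¬p1, w2   [¬→-rule on 9]
12. ¬p2 → p1, w2   [□-rule on 2 via w0Rw2]
13. p1, w2   [→-rule on 12 (branches; this branch)]
Accessibility: w0Rw0, w0Rw1, w0Rw2, w1Rw1, w1Rw2, w2Rw2
Branch closes: p1 and ¬p1 both at w2.
All branches of the negation close; one closing branch shown above.

Valid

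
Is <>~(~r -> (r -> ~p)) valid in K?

Invalid (countermodel exists)

Tableau for the negation ~<>~(~r -> (r -> ~p)):
1. ~<>~(~r -> (r -> ~p)), 0
The negation has an open branch (countermodel exists).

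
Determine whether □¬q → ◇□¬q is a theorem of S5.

Tableau for the negation ¬(□¬q → ◇□¬q):
1. ¬(□¬q → ◇□¬q), w0
2. □¬q, w0
3. ¬◇□¬q, w0
4. ¬q, w0
5. ¬□¬q, w0
6. q, w1
7. ¬q, w1
Accessibility: w0Rw0, w0Rw1, w1Rw0, w1Rw1
Branch closes: q and ¬q both at w1.
Every branch of the negation's tableau closes; the branch above is one of them.

Yes, valid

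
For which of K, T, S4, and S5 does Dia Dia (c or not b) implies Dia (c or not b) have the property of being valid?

S4-tableau for the negation not (Dia Dia (c or not b) implies Dia (c or not b)):
1. not (Dia Dia (c or not b) implies Dia (c or not b)), 0
2. Dia Dia (c or not b), 0
3. not Dia (c or not b), 0
4. not (c or not b), 0
5. not c, 0
6. b, 0
7. Dia (c or not b), 1
8. not (c or not b), 1
9. not c, 1
10. b, 1
11. c or not b, 2
12. not (c or not b), 2
13. not c, 2
14. b, 2
15. not b, 2
Accessibility: 0R0, 0R1, 0R2, 1R1, 1R2, 2R2
Branch closes: b and not b both at 2.
Every branch closes (one shown): valid in S4, hence also in S5 (every theorem of S4 is a theorem of S5).
T-tableau for the negation not (Dia Dia (c or not b) implies Dia (c or not b)):
1. not (Dia Dia (c or not b) implies Dia (c or not b)), 0
2. Dia Dia (c or not b), 0
3. not Dia (c or not b), 0
4. not (c or not b), 0
5. not c, 0
6. b, 0
7. Dia (c or not b), 1
8. not (c or not b), 1
9. not c, 1
10. b, 1
11. c or not b, 2
12. not b, 2
Accessibility: 0R0, 0R1, 1R1, 1R2, 2R2
Complete open branch: countermodel on a T-frame, so not valid in T, nor in K (the same frame is also a K-frame).

S4, S5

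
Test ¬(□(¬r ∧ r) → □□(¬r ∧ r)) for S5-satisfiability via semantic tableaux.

1. ¬(□(¬r ∧ r) → □□(¬r ∧ r)), w0
2. □(¬r ∧ r), w0
3. ¬□□(¬r ∧ r), w0
4. ¬r ∧ r, w0
5. ¬r, w0
6. r, w0
Accessibility: w0Rw0
Branch closes: r and ¬r both at w0.
(One branch shown.) All branches close.

Unsatisfiable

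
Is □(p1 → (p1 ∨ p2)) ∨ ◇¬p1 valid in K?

Yes, valid

Tableau for the negation ¬(□(p1 → (p1 ∨ p2)) ∨ ◇¬p1):
1. ¬(□(p1 → (p1 ∨ p2)) ∨ ◇¬p1), 0
2. ¬□(p1 → (p1 ∨ p2)), 0
3. ¬◇¬p1, 0
4. ¬(p1 → (p1 ∨ p2)), 1
5. p1, 1
6. ¬(p1 ∨ p2), 1
7. ¬p1, 1
8. ¬p2, 1
Accessibility: 0R1
Branch closes: p1 and ¬p1 both at 1.
All branches of the negation close; one closing branch shown above.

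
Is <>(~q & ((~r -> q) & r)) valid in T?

Tableau for the negation ~<>(~q & ((~r -> q) & r)):
1. ~<>(~q & ((~r -> q) & r)), w0
2. ~(~q & ((~r -> q) & r)), w0
3. ~((~r -> q) & r), w0
4. ~r, w0
Accessibility: w0Rw0
The negation has an open branch (countermodel exists).

No, not valid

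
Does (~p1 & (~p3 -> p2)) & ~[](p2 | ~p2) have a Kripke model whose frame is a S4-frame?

No, unsatisfiable

1. (~p1 & (~p3 -> p2)) & ~[](p2 | ~p2), w0
2. ~p1 & (~p3 -> p2), w0   [&-rule on 1]
3. ~[](p2 | ~p2), w0   [&-rule on 1]
4. ~p1, w0   [&-rule on 2]
5. ~p3 -> p2, w0   [&-rule on 2]
6. p2, w0   [->-rule on 5 (branches; this branch)]
7. ~(p2 | ~p2), w1   [~[]-rule on 3: fresh world w1, w0Rw1]
8. ~p2, w1   [~|-rule on 7]
9. p2, w1   [~|-rule on 7]
Accessibility: w0Rw0, w0Rw1, w1Rw1
Branch closes: p2 and ~p2 both at w1.
Every branch closes; the branch above is one of them.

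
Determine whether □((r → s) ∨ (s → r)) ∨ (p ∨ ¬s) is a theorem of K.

Tableau for the negation ¬(□((r → s) ∨ (s → r)) ∨ (p ∨ ¬s)):
1. ¬(□((r → s) ∨ (s → r)) ∨ (p ∨ ¬s)), w0
2. ¬□((r → s) ∨ (s → r)), w0
3. ¬(p ∨ ¬s), w0
4. ¬p, w0
5. s, w0
6. ¬((r → s) ∨ (s → r)), w1
7. ¬(r → s), w1
8. ¬(s → r), w1
9. r, w1
10. ¬s, w1
11. s, w1
12. ¬r, w1
Accessibility: w0Rw1
Branch closes: s and ¬s both at w1.
Every branch of the negation's tableau closes; the branch above is one of them.

Yes, valid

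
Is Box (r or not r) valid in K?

Yes, valid

Tableau for the negation not Box (r or not r):
1. not Box (r or not r), w0
2. not (r or not r), w1
3. not r, w1
4. r, w1
Accessibility: w0Rw1
Branch closes: r and not r both at w1.
All branches of the negation close; one closing branch shown above.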